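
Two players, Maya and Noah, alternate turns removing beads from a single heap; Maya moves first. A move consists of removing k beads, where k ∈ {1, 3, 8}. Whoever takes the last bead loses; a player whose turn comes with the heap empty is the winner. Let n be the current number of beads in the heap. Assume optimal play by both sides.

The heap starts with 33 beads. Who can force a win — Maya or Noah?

Maya wins.

Use the standard recursion: the mover wins at a terminal position; elsewhere, the mover wins exactly when some move hands the opponent an L position.
n=0: no move; the opponent has just taken the last bead and therefore loses → W
n=1: L (sole option 0(W) is W)
n=2: W (go to 1, an L position)
n=3: L (options 2(W), 0(W) are all W)
n=4: W (go to 3, an L position)
n=5: L (options 4(W), 2(W) are all W)
n=6: W (go to 5, an L position)
n=7: L (options 6(W), 4(W) are all W)
n=8: W (go to 7, an L position)
n=9: W (go to 1, an L position)
n=10: W (go to 7, an L position)
n=11: W (go to 3, an L position)
n=12: L (options 11(W), 9(W), 4(W) are all W)
n=13: W (go to 12, an L position)
n=14: L (options 13(W), 11(W), 6(W) are all W)
n=15: W (go to 14, an L position)
n=16: L (options 15(W), 13(W), 8(W) are all W)
n=17: W (go to 16, an L position)
n=18: L (options 17(W), 15(W), 10(W) are all W)
n=19: W (go to 18, an L position)
n=20: W (go to 12, an L position)
n=21: W (go to 18, an L position)
n=22: W (go to 14, an L position)
n=23: L (options 22(W), 20(W), 15(W) are all W)
n=24: W (go to 23, an L position)
n=25: L (options 24(W), 22(W), 17(W) are all W)
n=26: W (go to 25, an L position)
n=27: L (options 26(W), 24(W), 19(W) are all W)
n=28: W (go to 27, an L position)
n=29: L (options 28(W), 26(W), 21(W) are all W)
n=30: W (go to 29, an L position)
n=31: W (go to 23, an L position)
n=32: W (go to 29, an L position)
n=33: W (go to 25, an L position)
The starting position 33 is W: Maya should remove 8, leaving 25, handing over an L position.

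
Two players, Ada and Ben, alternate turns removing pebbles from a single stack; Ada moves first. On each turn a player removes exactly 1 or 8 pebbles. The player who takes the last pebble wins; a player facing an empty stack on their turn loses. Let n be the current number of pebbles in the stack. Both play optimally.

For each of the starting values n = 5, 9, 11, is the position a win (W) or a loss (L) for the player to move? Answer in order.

Compute win/loss labels from the base case upward. A position with no move is L. Any other position is W if it can reach an L in one move, else L.
n=0: no move → L
n=1: W (go to 0, an L position)
n=2: L (sole option 1(W) is W)
n=3: W (go to 2, an L position)
n=4: L (sole option 3(W) is W)
n=5: W (go to 4, an L position)
n=6: L (sole option 5(W) is W)
n=7: W (go to 6, an L position)
n=8: W (go to 0, an L position)
n=9: L (options 8(W), 1(W) are all W)
n=10: W (go to 9, an L position)
n=11: L (options 10(W), 3(W) are all W)

5: W, 9: L, 11: L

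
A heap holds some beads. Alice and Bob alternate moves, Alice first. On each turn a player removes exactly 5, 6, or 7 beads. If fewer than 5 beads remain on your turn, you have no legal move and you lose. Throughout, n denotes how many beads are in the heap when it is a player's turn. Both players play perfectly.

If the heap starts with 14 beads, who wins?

Bob wins.

Positions with no move are L. A position that does have a move is losing for the player to move precisely when every available move leads to a winning position for the opponent. Fill in the labels:
n=0: no move → L
n=1: no move → L
n=2: no move → L
n=3: no move → L
n=4: no move → L
n=5: reaches L-position 0 → W
n=6: reaches L-position 1 → W
n=7: reaches L-position 2 → W
n=8: reaches L-position 3 → W
n=9: reaches L-position 4 → W
n=10: reaches L-position 4 → W
n=11: reaches L-position 4 → W
n=12: only reaches 7(W), 6(W), 5(W), all W → L
n=13: only reaches 8(W), 7(W), 6(W), all W → L
n=14: only reaches 9(W), 8(W), 7(W), all W → L
The starting position 14 is L: whatever Alice does, the opponent receives a W position.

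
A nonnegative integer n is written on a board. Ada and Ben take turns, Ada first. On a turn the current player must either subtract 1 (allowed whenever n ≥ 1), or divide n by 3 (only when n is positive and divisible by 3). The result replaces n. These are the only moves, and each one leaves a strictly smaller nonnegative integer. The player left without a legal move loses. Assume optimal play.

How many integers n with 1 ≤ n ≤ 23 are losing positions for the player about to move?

Positions with no move are L. A position that does have a move is losing for the player to move precisely when every available move leads to a winning position for the opponent. Fill in the labels:
n=0: no move → L
n=1: can move to 0, which is L ⇒ W
n=2: the only move is to 1(W), a W ⇒ L
n=3: can move to 2, which is L ⇒ W
n=4: the only move is to 3(W), a W ⇒ L
n=5: can move to 4, which is L ⇒ W
n=6: can move to 2, which is L ⇒ W
n=7: the only move is to 6(W), a W ⇒ L
n=8: can move to 7, which is L ⇒ W
n=9: moves to 3(W), 8(W); every one is W ⇒ L
n=10: can move to 9, which is L ⇒ W
n=11: the only move is to 10(W), a W ⇒ L
n=12: can move to 4, which is L ⇒ W
n=13: the only move is to 12(W), a W ⇒ L
n=14: can move to 13, which is L ⇒ W
n=15: moves to 5(W), 14(W); every one is W ⇒ L
n=16: can move to 15, which is L ⇒ W
n=17: the only move is to 16(W), a W ⇒ L
n=18: can move to 17, which is L ⇒ W
n=19: the only move is to 18(W), a W ⇒ L
n=20: can move to 19, which is L ⇒ W
n=21: can move to 7, which is L ⇒ W
n=22: the only move is to 21(W), a W ⇒ L
n=23: can move to 22, which is L ⇒ W
L entries with 1 ≤ n ≤ 23 (n=0 is outside the asked range and is not counted): n = 2, 4, 7, 9, 11, 13, 15, 17, 19, 22; that makes 10.

10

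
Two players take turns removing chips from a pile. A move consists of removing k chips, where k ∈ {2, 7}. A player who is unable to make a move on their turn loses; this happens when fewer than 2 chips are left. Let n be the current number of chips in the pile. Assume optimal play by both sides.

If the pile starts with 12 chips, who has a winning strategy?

The first player wins.

Use the standard recursion: the mover loses at a terminal position; elsewhere, the mover wins exactly when some move hands the opponent an L position.
n=0: no move → L
n=1: no move → L
n=2: W (go to 0, an L position)
n=3: W (go to 1, an L position)
n=4: L (sole option 2(W) is W)
n=5: L (sole option 3(W) is W)
n=6: W (go to 4, an L position)
n=7: W (go to 5, an L position)
n=8: W (go to 1, an L position)
n=9: L (options 7(W), 2(W) are all W)
n=10: L (options 8(W), 3(W) are all W)
n=11: W (go to 9, an L position)
n=12: W (go to 10, an L position)
From 12 the player to move can remove 2, leaving 10, reaching an L position.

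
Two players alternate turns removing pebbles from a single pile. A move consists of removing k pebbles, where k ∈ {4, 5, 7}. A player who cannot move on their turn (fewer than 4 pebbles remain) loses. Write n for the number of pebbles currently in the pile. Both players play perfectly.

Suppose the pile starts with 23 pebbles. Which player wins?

Classify positions by backward induction: terminal positions (no move available) are L. From any other position, the mover wins iff some move reaches an L.
n=0: no move → L
n=1: no move → L
n=2: no move → L
n=3: no move → L
n=4: W (go to 0, an L position)
n=5: W (go to 1, an L position)
n=6: W (go to 2, an L position)
n=7: W (go to 3, an L position)
n=8: W (go to 3, an L position)
n=9: W (go to 2, an L position)
n=10: W (go to 3, an L position)
n=11: L (options 7(W), 6(W), 4(W) are all W)
n=12: L (options 8(W), 7(W), 5(W) are all W)
n=13: L (options 9(W), 8(W), 6(W) are all W)
n=14: L (options 10(W), 9(W), 7(W) are all W)
n=15: W (go to 11, an L position)
n=16: W (go to 12, an L position)
n=17: W (go to 13, an L position)
n=18: W (go to 14, an L position)
n=19: W (go to 14, an L position)
n=20: W (go to 13, an L position)
n=21: W (go to 14, an L position)
n=22: L (options 18(W), 17(W), 15(W) are all W)
n=23: L (options 19(W), 18(W), 16(W) are all W)
The starting position 23 is L: whatever the player to move does, the opponent receives a W position.

The second player wins.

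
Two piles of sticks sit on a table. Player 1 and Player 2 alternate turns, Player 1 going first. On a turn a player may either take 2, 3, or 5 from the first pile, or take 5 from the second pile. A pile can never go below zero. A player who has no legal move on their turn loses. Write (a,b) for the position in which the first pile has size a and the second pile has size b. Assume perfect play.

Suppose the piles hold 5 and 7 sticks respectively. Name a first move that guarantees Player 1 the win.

Positions with no move are L. A position that does have a move is losing for the player to move precisely when every available move leads to a winning position for the opponent. Fill in the labels:
No move ever increases a pile, so every position that can arise here has a ≤ 5 and b ≤ 7; it is enough to label the cells with 0 ≤ a ≤ 5 and 0 ≤ b ≤ 7.
Every move lowers a or b (never raises either), so fill the grid row by row in increasing a, and left to right within a row: each cell's successors are then already labelled.
      b=0  b=1  b=2  b=3  b=4  b=5  b=6  b=7
a=0:    L    L    L    L    L    W    W    W
a=1:    L    L    L    L    L    W    W    W
a=2:    W    W    W    W    W    L    L    L
a=3:    W    W    W    W    W    L    L    L
a=4:    W    W    W    W    W    W    W    W
a=5:    W    W    W    W    W    W    W    W
Cells with no legal move (terminal, hence L): (0,0), (0,1), (0,2), (0,3), (0,4), (1,0), (1,1), (1,2), (1,3), (1,4).
The remaining L cells, each justified by listing all of its moves:
(2,5): moves to (0,5)(W), (2,0)(W); every one is W ⇒ L
(2,6): moves to (0,6)(W), (2,1)(W); every one is W ⇒ L
(2,7): moves to (0,7)(W), (2,2)(W); every one is W ⇒ L
(3,5): moves to (1,5)(W), (0,5)(W), (3,0)(W); every one is W ⇒ L
(3,6): moves to (1,6)(W), (0,6)(W), (3,1)(W); every one is W ⇒ L
(3,7): moves to (1,7)(W), (0,7)(W), (3,2)(W); every one is W ⇒ L
Every other cell has at least one move into one of the L cells above, so it is W.
From (5,7), the L positions reachable in one move are: (3,7), (2,7). Any move reaching one of these is winning.

Move to (3,7).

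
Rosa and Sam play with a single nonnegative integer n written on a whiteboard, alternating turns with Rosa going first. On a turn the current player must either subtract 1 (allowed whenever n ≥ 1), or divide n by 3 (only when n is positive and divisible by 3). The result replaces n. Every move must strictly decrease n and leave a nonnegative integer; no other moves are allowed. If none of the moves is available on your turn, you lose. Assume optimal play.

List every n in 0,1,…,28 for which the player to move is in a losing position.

0, 2, 4, 7, 9, 11, 13, 15, 17, 19, 22, 24, 26, 28

Work bottom-up. With no move the player to move loses. Otherwise the position is W if at least one move leads to an L position for the opponent, and L if every move leads to a W.
n=0: no move → L
n=1: can move to 0, which is L ⇒ W
n=2: the only move is to 1(W), a W ⇒ L
n=3: can move to 2, which is L ⇒ W
n=4: the only move is to 3(W), a W ⇒ L
n=5: can move to 4, which is L ⇒ W
n=6: can move to 2, which is L ⇒ W
n=7: the only move is to 6(W), a W ⇒ L
n=8: can move to 7, which is L ⇒ W
n=9: moves to 3(W), 8(W); every one is W ⇒ L
n=10: can move to 9, which is L ⇒ W
n=11: the only move is to 10(W), a W ⇒ L
n=12: can move to 4, which is L ⇒ W
n=13: the only move is to 12(W), a W ⇒ L
n=14: can move to 13, which is L ⇒ W
n=15: moves to 5(W), 14(W); every one is W ⇒ L
n=16: can move to 15, which is L ⇒ W
n=17: the only move is to 16(W), a W ⇒ L
n=18: can move to 17, which is L ⇒ W
n=19: the only move is to 18(W), a W ⇒ L
n=20: can move to 19, which is L ⇒ W
n=21: can move to 7, which is L ⇒ W
n=22: the only move is to 21(W), a W ⇒ L
n=23: can move to 22, which is L ⇒ W
n=24: moves to 8(W), 23(W); every one is W ⇒ L
n=25: can move to 24, which is L ⇒ W
n=26: the only move is to 25(W), a W ⇒ L
n=27: can move to 9, which is L ⇒ W
n=28: the only move is to 27(W), a W ⇒ L
Reading off the rows marked L gives the requested list; there are 14 such values of n.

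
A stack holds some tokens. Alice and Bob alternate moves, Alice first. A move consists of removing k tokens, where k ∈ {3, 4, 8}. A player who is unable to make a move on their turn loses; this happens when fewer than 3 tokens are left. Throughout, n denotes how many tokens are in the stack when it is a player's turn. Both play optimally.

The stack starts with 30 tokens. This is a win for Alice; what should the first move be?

Positions with no move are L. A position that does have a move is losing for the player to move precisely when every available move leads to a winning position for the opponent. Fill in the labels:
n=0: no move → L
n=1: no move → L
n=2: no move → L
n=3: can move to 0, which is L ⇒ W
n=4: can move to 1, which is L ⇒ W
n=5: can move to 2, which is L ⇒ W
n=6: can move to 2, which is L ⇒ W
n=7: moves to 4(W), 3(W); every one is W ⇒ L
n=8: can move to 0, which is L ⇒ W
n=9: can move to 1, which is L ⇒ W
n=10: can move to 7, which is L ⇒ W
n=11: can move to 7, which is L ⇒ W
n=12: moves to 9(W), 8(W), 4(W); every one is W ⇒ L
n=13: moves to 10(W), 9(W), 5(W); every one is W ⇒ L
n=14: moves to 11(W), 10(W), 6(W); every one is W ⇒ L
n=15: can move to 12, which is L ⇒ W
n=16: can move to 13, which is L ⇒ W
n=17: can move to 14, which is L ⇒ W
n=18: can move to 14, which is L ⇒ W
n=19: moves to 16(W), 15(W), 11(W); every one is W ⇒ L
n=20: can move to 12, which is L ⇒ W
n=21: can move to 13, which is L ⇒ W
n=22: can move to 19, which is L ⇒ W
n=23: can move to 19, which is L ⇒ W
n=24: moves to 21(W), 20(W), 16(W); every one is W ⇒ L
n=25: moves to 22(W), 21(W), 17(W); every one is W ⇒ L
n=26: moves to 23(W), 22(W), 18(W); every one is W ⇒ L
n=27: can move to 24, which is L ⇒ W
n=28: can move to 25, which is L ⇒ W
n=29: can move to 26, which is L ⇒ W
n=30: can move to 26, which is L ⇒ W
From 30, the L positions reachable in one move are: 26.

Remove 4, leaving 26.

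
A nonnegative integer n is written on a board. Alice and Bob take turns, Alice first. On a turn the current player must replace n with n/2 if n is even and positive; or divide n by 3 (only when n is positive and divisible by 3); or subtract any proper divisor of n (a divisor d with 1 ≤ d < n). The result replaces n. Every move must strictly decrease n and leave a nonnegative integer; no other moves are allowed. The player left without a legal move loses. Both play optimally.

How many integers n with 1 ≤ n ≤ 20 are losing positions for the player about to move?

Classify positions by backward induction: terminal positions (no move available) are L. From any other position, the mover wins iff some move reaches an L.
n=0: no move → L
n=1: no move → L
n=2: reaches L-position 1 → W
n=3: reaches L-position 1 → W
n=4: only reaches 2(W), 3(W), all W → L
n=5: reaches L-position 4 → W
n=6: reaches L-position 4 → W
n=7: only reaches 6(W), which is W → L
n=8: reaches L-position 4 → W
n=9: only reaches 3(W), 6(W), 8(W), all W → L
n=10: reaches L-position 9 → W
n=11: only reaches 10(W), which is W → L
n=12: reaches L-position 4 → W
n=13: only reaches 12(W), which is W → L
n=14: reaches L-position 7 → W
n=15: only reaches 5(W), 10(W), 12(W), 14(W), all W → L
n=16: reaches L-position 15 → W
n=17: only reaches 16(W), which is W → L
n=18: reaches L-position 9 → W
n=19: only reaches 18(W), which is W → L
n=20: reaches L-position 15 → W
L entries with 1 ≤ n ≤ 20 (n=0 is outside the asked range and is not counted): n = 1, 4, 7, 9, 11, 13, 15, 17, 19; that makes 9.

9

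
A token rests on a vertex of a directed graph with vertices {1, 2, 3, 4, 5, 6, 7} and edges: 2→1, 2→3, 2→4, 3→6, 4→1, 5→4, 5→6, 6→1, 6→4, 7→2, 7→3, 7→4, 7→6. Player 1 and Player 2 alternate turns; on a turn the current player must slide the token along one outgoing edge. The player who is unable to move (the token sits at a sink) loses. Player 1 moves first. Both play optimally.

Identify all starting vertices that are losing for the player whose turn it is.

Classify positions by backward induction: terminal positions (no move available) are L. From any other position, the mover wins iff some move reaches an L.
Every edge goes from a vertex to one that appears earlier in the order 1, 4, 6, 3, 2, 5, 7, so processing vertices in that order labels each vertex after all of its successors.
1: no outgoing edge → L
4: reaches L-position 1 → W
6: reaches L-position 1 → W
3: only reaches 6(W), which is W → L
2: reaches L-position 3 → W
5: only reaches 6(W), 4(W), all W → L
7: reaches L-position 3 → W
The losing starting vertices are exactly the entries labelled L in this table (3 of them).

1, 3, 5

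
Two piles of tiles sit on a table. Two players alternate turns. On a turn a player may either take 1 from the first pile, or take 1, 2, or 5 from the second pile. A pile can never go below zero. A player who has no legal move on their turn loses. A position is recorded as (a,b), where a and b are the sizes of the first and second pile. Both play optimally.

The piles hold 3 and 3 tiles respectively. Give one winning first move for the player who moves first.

Move to (2,3).

Classify positions by backward induction: terminal positions (no move available) are L. From any other position, the mover wins iff some move reaches an L.
No move ever increases a pile, so every position that can arise here has a ≤ 3 and b ≤ 3; it is enough to label the cells with 0 ≤ a ≤ 3 and 0 ≤ b ≤ 3.
Every move lowers a or b (never raises either), so fill the grid row by row in increasing a, and left to right within a row: each cell's successors are then already labelled.
      b=0  b=1  b=2  b=3
a=0:    L    W    W    L
a=1:    W    L    W    W
a=2:    L    W    W    L
a=3:    W    L    W    W
Cells with no legal move (terminal, hence L): (0,0).
The remaining L cells, each justified by listing all of its moves:
(0,3): only reaches (0,2)(W), (0,1)(W), all W → L
(1,1): only reaches (0,1)(W), (1,0)(W), all W → L
(2,0): only reaches (1,0)(W), which is W → L
(2,3): only reaches (1,3)(W), (2,2)(W), (2,1)(W), all W → L
(3,1): only reaches (2,1)(W), (3,0)(W), all W → L
Every other cell has at least one move into one of the L cells above, so it is W.
From (3,3), the L positions reachable in one move are: (2,3), (3,1). Any move reaching one of these is winning.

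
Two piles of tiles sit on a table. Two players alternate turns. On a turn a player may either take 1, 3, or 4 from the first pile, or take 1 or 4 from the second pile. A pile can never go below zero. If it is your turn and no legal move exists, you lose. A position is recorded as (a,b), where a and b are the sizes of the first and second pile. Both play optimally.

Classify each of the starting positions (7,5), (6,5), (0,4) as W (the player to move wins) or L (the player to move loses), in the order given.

(7,5): L, (6,5): W, (0,4): W

Build the W/L table. Terminal = L. A non-terminal position is W if it has a move to some L; otherwise it is L.
No move ever increases a pile, so every position that can arise here has a ≤ 7 and b ≤ 5; it is enough to label the cells with 0 ≤ a ≤ 7 and 0 ≤ b ≤ 5.
Every move lowers a or b (never raises either), so fill the grid row by row in increasing a, and left to right within a row: each cell's successors are then already labelled.
      b=0  b=1  b=2  b=3  b=4  b=5
a=0:    L    W    L    W    W    L
a=1:    W    L    W    L    W    W
a=2:    L    W    L    W    W    L
a=3:    W    L    W    L    W    W
a=4:    W    W    W    W    L    W
a=5:    W    W    W    W    W    W
a=6:    W    W    W    W    L    W
a=7:    L    W    L    W    W    L
Cells with no legal move (terminal, hence L): (0,0).
The remaining L cells, each justified by listing all of its moves:
(0,2): →(0,1)(W) only, which is W, so L
(0,5): →(0,4)(W), (0,1)(W) — all W, so L
(1,1): →(0,1)(W), (1,0)(W) — all W, so L
(1,3): →(0,3)(W), (1,2)(W) — all W, so L
(2,0): →(1,0)(W) only, which is W, so L
(2,2): →(1,2)(W), (2,1)(W) — all W, so L
(2,5): →(1,5)(W), (2,4)(W), (2,1)(W) — all W, so L
(3,1): →(2,1)(W), (0,1)(W), (3,0)(W) — all W, so L
(3,3): →(2,3)(W), (0,3)(W), (3,2)(W) — all W, so L
(4,4): →(3,4)(W), (1,4)(W), (0,4)(W), (4,3)(W), (4,0)(W) — all W, so L
(6,4): →(5,4)(W), (3,4)(W), (2,4)(W), (6,3)(W), (6,0)(W) — all W, so L
(7,0): →(6,0)(W), (4,0)(W), (3,0)(W) — all W, so L
(7,2): →(6,2)(W), (4,2)(W), (3,2)(W), (7,1)(W) — all W, so L
(7,5): →(6,5)(W), (4,5)(W), (3,5)(W), (7,4)(W), (7,1)(W) — all W, so L
Every other cell has at least one move into one of the L cells above, so it is W.
(7,5): one of the L cells justified above, so L
(6,5): the move to (2,5) reaches an L cell, so W
(0,4): the move to (0,0) reaches an L cell, so W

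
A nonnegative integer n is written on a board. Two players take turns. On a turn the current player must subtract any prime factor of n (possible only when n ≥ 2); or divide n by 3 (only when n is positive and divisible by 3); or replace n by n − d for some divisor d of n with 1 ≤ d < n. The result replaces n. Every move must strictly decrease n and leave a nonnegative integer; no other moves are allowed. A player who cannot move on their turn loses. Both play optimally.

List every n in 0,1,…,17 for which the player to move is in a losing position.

0, 1, 4, 9, 14

Positions with no move are L. A position that does have a move is losing for the player to move precisely when every available move leads to a winning position for the opponent. Fill in the labels:
n=0: no move → L
n=1: no move → L
n=2: can move to 0, which is L ⇒ W
n=3: can move to 0, which is L ⇒ W
n=4: moves to 2(W), 3(W); every one is W ⇒ L
n=5: can move to 0, which is L ⇒ W
n=6: can move to 4, which is L ⇒ W
n=7: can move to 0, which is L ⇒ W
n=8: can move to 4, which is L ⇒ W
n=9: moves to 3(W), 6(W), 8(W); every one is W ⇒ L
n=10: can move to 9, which is L ⇒ W
n=11: can move to 0, which is L ⇒ W
n=12: can move to 4, which is L ⇒ W
n=13: can move to 0, which is L ⇒ W
n=14: moves to 7(W), 12(W), 13(W); every one is W ⇒ L
n=15: can move to 14, which is L ⇒ W
n=16: can move to 14, which is L ⇒ W
n=17: can move to 0, which is L ⇒ W
The losing starting values of n are exactly the entries labelled L in this table (5 of them).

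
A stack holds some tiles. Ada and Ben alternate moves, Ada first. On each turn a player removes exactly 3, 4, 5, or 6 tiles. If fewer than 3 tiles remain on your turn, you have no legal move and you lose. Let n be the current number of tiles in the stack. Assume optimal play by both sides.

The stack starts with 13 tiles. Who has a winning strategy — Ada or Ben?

Positions with no move are L. A position that does have a move is losing for the player to move precisely when every available move leads to a winning position for the opponent. Fill in the labels:
n=0: no move → L
n=1: no move → L
n=2: no move → L
n=3: can move to 0, which is L ⇒ W
n=4: can move to 1, which is L ⇒ W
n=5: can move to 2, which is L ⇒ W
n=6: can move to 2, which is L ⇒ W
n=7: can move to 2, which is L ⇒ W
n=8: can move to 2, which is L ⇒ W
n=9: moves to 6(W), 5(W), 4(W), 3(W); every one is W ⇒ L
n=10: moves to 7(W), 6(W), 5(W), 4(W); every one is W ⇒ L
n=11: moves to 8(W), 7(W), 6(W), 5(W); every one is W ⇒ L
n=12: can move to 9, which is L ⇒ W
n=13: can move to 10, which is L ⇒ W
The starting position 13 is W: Ada should remove 3, leaving 10, handing over an L position.

Ada wins.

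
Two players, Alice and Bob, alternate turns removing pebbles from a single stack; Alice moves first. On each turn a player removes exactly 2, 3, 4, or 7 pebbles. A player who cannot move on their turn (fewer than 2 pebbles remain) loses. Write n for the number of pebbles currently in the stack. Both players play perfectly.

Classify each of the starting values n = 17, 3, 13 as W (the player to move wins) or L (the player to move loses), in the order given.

17: L, 3: W, 13: W

Use the standard recursion: the mover loses at a terminal position; elsewhere, the mover wins exactly when some move hands the opponent an L position.
n=0: no move → L
n=1: no move → L
n=2: can move to 0, which is L ⇒ W
n=3: can move to 1, which is L ⇒ W
n=4: can move to 1, which is L ⇒ W
n=5: can move to 1, which is L ⇒ W
n=6: moves to 4(W), 3(W), 2(W); every one is W ⇒ L
n=7: can move to 0, which is L ⇒ W
n=8: can move to 6, which is L ⇒ W
n=9: can move to 6, which is L ⇒ W
n=10: can move to 6, which is L ⇒ W
n=11: moves to 9(W), 8(W), 7(W), 4(W); every one is W ⇒ L
n=12: moves to 10(W), 9(W), 8(W), 5(W); every one is W ⇒ L
n=13: can move to 11, which is L ⇒ W
n=14: can move to 12, which is L ⇒ W
n=15: can move to 12, which is L ⇒ W
n=16: can move to 12, which is L ⇒ W
n=17: moves to 15(W), 14(W), 13(W), 10(W); every one is W ⇒ L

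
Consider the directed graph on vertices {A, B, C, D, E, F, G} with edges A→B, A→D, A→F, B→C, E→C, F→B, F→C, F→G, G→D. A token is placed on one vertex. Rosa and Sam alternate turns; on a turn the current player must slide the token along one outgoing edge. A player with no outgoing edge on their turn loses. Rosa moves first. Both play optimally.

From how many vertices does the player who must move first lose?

Compute win/loss labels from the base case upward. A position with no move is L. Any other position is W if it can reach an L in one move, else L.
Every edge goes from a vertex to one that appears earlier in the order C, D, E, G, B, F, A, so processing vertices in that order labels each vertex after all of its successors.
C: no outgoing edge → L
D: no outgoing edge → L
E: can move to C, which is L ⇒ W
G: can move to D, which is L ⇒ W
B: can move to C, which is L ⇒ W
F: can move to C, which is L ⇒ W
A: can move to D, which is L ⇒ W
The L vertices are C, D; that is 2 in all.

2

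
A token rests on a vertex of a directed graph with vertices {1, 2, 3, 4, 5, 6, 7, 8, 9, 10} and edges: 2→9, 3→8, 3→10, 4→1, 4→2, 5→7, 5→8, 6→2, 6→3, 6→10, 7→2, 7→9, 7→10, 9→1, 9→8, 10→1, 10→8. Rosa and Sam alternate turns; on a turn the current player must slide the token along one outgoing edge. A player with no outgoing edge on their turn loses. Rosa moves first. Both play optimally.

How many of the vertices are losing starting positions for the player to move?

3

Use the standard recursion: the mover loses at a terminal position; elsewhere, the mover wins exactly when some move hands the opponent an L position.
Every edge goes from a vertex to one that appears earlier in the order 8, 1, 9, 10, 2, 3, 6, 7, 4, 5, so processing vertices in that order labels each vertex after all of its successors.
8: no outgoing edge → L
1: no outgoing edge → L
9: reaches L-position 1 → W
10: reaches L-position 1 → W
2: only reaches 9(W), which is W → L
3: reaches L-position 8 → W
6: reaches L-position 2 → W
7: reaches L-position 2 → W
4: reaches L-position 2 → W
5: reaches L-position 8 → W
The L vertices are 1, 2, 8; that is 3 in all.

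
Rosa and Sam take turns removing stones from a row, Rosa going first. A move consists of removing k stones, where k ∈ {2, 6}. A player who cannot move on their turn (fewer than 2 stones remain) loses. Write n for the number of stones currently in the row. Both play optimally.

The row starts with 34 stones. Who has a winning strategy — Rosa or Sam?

Label each position W (a win for the player to move) or L (a loss). A position with no legal move is L; any other position is W exactly when some move reaches an L, and L when every move reaches a W.
n=0: no move → L
n=1: no move → L
n=2: reaches L-position 0 → W
n=3: reaches L-position 1 → W
n=4: only reaches 2(W), which is W → L
n=5: only reaches 3(W), which is W → L
n=6: reaches L-position 4 → W
n=7: reaches L-position 5 → W
n=8: only reaches 6(W), 2(W), all W → L
n=9: only reaches 7(W), 3(W), all W → L
n=10: reaches L-position 8 → W
n=11: reaches L-position 9 → W
n=12: only reaches 10(W), 6(W), all W → L
n=13: only reaches 11(W), 7(W), all W → L
n=14: reaches L-position 12 → W
n=15: reaches L-position 13 → W
n=16: only reaches 14(W), 10(W), all W → L
n=17: only reaches 15(W), 11(W), all W → L
n=18: reaches L-position 16 → W
n=19: reaches L-position 17 → W
n=20: only reaches 18(W), 14(W), all W → L
n=21: only reaches 19(W), 15(W), all W → L
n=22: reaches L-position 20 → W
n=23: reaches L-position 21 → W
n=24: only reaches 22(W), 18(W), all W → L
n=25: only reaches 23(W), 19(W), all W → L
n=26: reaches L-position 24 → W
n=27: reaches L-position 25 → W
n=28: only reaches 26(W), 22(W), all W → L
n=29: only reaches 27(W), 23(W), all W → L
n=30: reaches L-position 28 → W
n=31: reaches L-position 29 → W
n=32: only reaches 30(W), 26(W), all W → L
n=33: only reaches 31(W), 27(W), all W → L
n=34: reaches L-position 32 → W
From 34 Rosa can remove 2, leaving 32, reaching an L position.

Rosa wins.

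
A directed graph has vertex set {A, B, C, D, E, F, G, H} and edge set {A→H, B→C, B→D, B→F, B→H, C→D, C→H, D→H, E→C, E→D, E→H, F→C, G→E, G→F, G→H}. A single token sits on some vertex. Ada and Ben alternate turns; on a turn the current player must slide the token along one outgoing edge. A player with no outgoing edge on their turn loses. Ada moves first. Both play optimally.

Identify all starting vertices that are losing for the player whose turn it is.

Work bottom-up. With no move the player to move loses. Otherwise the position is W if at least one move leads to an L position for the opponent, and L if every move leads to a W.
Every edge goes from a vertex to one that appears earlier in the order H, D, C, E, F, G, B, A, so processing vertices in that order labels each vertex after all of its successors.
H: no outgoing edge → L
D: reaches L-position H → W
C: reaches L-position H → W
E: reaches L-position H → W
F: only reaches C(W), which is W → L
G: reaches L-position F → W
B: reaches L-position F → W
A: reaches L-position H → W
Reading off the rows marked L gives the requested list; there are 2 such vertices.

F, H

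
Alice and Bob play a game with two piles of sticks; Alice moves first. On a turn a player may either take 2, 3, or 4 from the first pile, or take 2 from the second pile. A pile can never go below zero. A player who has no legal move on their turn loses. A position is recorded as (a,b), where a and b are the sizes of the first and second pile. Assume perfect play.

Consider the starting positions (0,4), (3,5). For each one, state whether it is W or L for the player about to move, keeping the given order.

(0,4): L, (3,5): W

Work bottom-up. With no move the player to move loses. Otherwise the position is W if at least one move leads to an L position for the opponent, and L if every move leads to a W.
No move ever increases a pile, so every position that can arise here has a ≤ 3 and b ≤ 5; it is enough to label the cells with 0 ≤ a ≤ 3 and 0 ≤ b ≤ 5.
Every move lowers a or b (never raises either), so fill the grid row by row in increasing a, and left to right within a row: each cell's successors are then already labelled.
      b=0  b=1  b=2  b=3  b=4  b=5
a=0:    L    L    W    W    L    L
a=1:    L    L    W    W    L    L
a=2:    W    W    L    L    W    W
a=3:    W    W    L    L    W    W
Cells with no legal move (terminal, hence L): (0,0), (0,1), (1,0), (1,1).
The remaining L cells, each justified by listing all of its moves:
(0,4): L (sole option (0,2)(W) is W)
(0,5): L (sole option (0,3)(W) is W)
(1,4): L (sole option (1,2)(W) is W)
(1,5): L (sole option (1,3)(W) is W)
(2,2): L (options (0,2)(W), (2,0)(W) are all W)
(2,3): L (options (0,3)(W), (2,1)(W) are all W)
(3,2): L (options (1,2)(W), (0,2)(W), (3,0)(W) are all W)
(3,3): L (options (1,3)(W), (0,3)(W), (3,1)(W) are all W)
Every other cell has at least one move into one of the L cells above, so it is W.
(0,4): one of the L cells justified above, so L
(3,5): the move to (1,5) reaches an L cell, so W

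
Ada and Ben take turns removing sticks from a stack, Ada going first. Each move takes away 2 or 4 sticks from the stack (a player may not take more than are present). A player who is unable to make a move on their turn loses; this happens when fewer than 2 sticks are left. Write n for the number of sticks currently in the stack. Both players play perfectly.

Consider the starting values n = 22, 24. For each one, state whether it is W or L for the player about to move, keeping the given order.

22: W, 24: L

Compute win/loss labels from the base case upward. A position with no move is L. Any other position is W if it can reach an L in one move, else L.
n=0: no move → L
n=1: no move → L
n=2: →0(L), so W
n=3: →1(L), so W
n=4: →0(L), so W
n=5: →1(L), so W
n=6: →4(W), 2(W) — all W, so L
n=7: →5(W), 3(W) — all W, so L
n=8: →6(L), so W
n=9: →7(L), so W
n=10: →6(L), so W
n=11: →7(L), so W
n=12: →10(W), 8(W) — all W, so L
n=13: →11(W), 9(W) — all W, so L
n=14: →12(L), so W
n=15: →13(L), so W
n=16: →12(L), so W
n=17: →13(L), so W
n=18: →16(W), 14(W) — all W, so L
n=19: →17(W), 15(W) — all W, so L
n=20: →18(L), so W
n=21: →19(L), so W
n=22: →18(L), so W
n=23: →19(L), so W
n=24: →22(W), 20(W) — all W, so L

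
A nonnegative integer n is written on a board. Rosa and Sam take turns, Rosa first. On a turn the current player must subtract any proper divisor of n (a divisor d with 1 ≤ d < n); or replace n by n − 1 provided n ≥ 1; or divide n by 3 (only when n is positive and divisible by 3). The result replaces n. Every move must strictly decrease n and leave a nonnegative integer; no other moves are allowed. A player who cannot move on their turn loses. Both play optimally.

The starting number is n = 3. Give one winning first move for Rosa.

Work bottom-up. With no move the player to move loses. Otherwise the position is W if at least one move leads to an L position for the opponent, and L if every move leads to a W.
n=0: no move → L
n=1: →0(L), so W
n=2: →1(W) only, which is W, so L
n=3: →2(L), so W
From 3, the L positions reachable in one move are: 2.

Move to 2.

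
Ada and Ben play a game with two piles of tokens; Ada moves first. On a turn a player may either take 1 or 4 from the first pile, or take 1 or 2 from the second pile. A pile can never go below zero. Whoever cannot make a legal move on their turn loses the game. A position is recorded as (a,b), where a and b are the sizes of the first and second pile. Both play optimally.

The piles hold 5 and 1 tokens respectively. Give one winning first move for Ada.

Use the standard recursion: the mover loses at a terminal position; elsewhere, the mover wins exactly when some move hands the opponent an L position.
No move ever increases a pile, so every position that can arise here has a ≤ 5 and b ≤ 1; it is enough to label the cells with 0 ≤ a ≤ 5 and 0 ≤ b ≤ 1.
Every move lowers a or b (never raises either), so fill the grid row by row in increasing a, and left to right within a row: each cell's successors are then already labelled.
      b=0  b=1
a=0:    L    W
a=1:    W    L
a=2:    L    W
a=3:    W    L
a=4:    W    W
a=5:    L    W
Cells with no legal move (terminal, hence L): (0,0).
The remaining L cells, each justified by listing all of its moves:
(1,1): →(0,1)(W), (1,0)(W) — all W, so L
(2,0): →(1,0)(W) only, which is W, so L
(3,1): →(2,1)(W), (3,0)(W) — all W, so L
(5,0): →(4,0)(W), (1,0)(W) — all W, so L
Every other cell has at least one move into one of the L cells above, so it is W.
From (5,1), the L positions reachable in one move are: (1,1), (5,0). Any move reaching one of these is winning.

Move to (1,1).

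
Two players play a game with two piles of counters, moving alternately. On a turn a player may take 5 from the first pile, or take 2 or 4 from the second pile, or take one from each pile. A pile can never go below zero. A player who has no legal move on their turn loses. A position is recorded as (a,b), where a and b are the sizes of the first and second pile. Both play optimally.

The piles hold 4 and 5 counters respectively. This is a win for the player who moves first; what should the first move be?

Compute win/loss labels from the base case upward. A position with no move is L. Any other position is W if it can reach an L in one move, else L.
No move ever increases a pile, so every position that can arise here has a ≤ 4 and b ≤ 5; it is enough to label the cells with 0 ≤ a ≤ 4 and 0 ≤ b ≤ 5.
Every move lowers a or b (never raises either), so fill the grid row by row in increasing a, and left to right within a row: each cell's successors are then already labelled.
      b=0  b=1  b=2  b=3  b=4  b=5
a=0:    L    L    W    W    W    W
a=1:    L    W    W    L    W    W
a=2:    L    W    W    L    W    W
a=3:    L    W    W    L    W    W
a=4:    L    W    W    L    W    W
Cells with no legal move (terminal, hence L): (0,0), (0,1), (1,0), (2,0), (3,0), (4,0).
The remaining L cells, each justified by listing all of its moves:
(1,3): only reaches (1,1)(W), (0,2)(W), all W → L
(2,3): only reaches (2,1)(W), (1,2)(W), all W → L
(3,3): only reaches (3,1)(W), (2,2)(W), all W → L
(4,3): only reaches (4,1)(W), (3,2)(W), all W → L
Every other cell has at least one move into one of the L cells above, so it is W.
From (4,5), the L positions reachable in one move are: (4,3).

Move to (4,3).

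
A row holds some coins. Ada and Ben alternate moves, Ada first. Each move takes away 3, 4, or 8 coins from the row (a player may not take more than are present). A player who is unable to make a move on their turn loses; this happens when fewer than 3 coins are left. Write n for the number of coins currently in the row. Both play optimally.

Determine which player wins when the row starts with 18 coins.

Use the standard recursion: the mover loses at a terminal position; elsewhere, the mover wins exactly when some move hands the opponent an L position.
n=0: no move → L
n=1: no move → L
n=2: no move → L
n=3: reaches L-position 0 → W
n=4: reaches L-position 1 → W
n=5: reaches L-position 2 → W
n=6: reaches L-position 2 → W
n=7: only reaches 4(W), 3(W), all W → L
n=8: reaches L-position 0 → W
n=9: reaches L-position 1 → W
n=10: reaches L-position 7 → W
n=11: reaches L-position 7 → W
n=12: only reaches 9(W), 8(W), 4(W), all W → L
n=13: only reaches 10(W), 9(W), 5(W), all W → L
n=14: only reaches 11(W), 10(W), 6(W), all W → L
n=15: reaches L-position 12 → W
n=16: reaches L-position 13 → W
n=17: reaches L-position 14 → W
n=18: reaches L-position 14 → W
From 18 Ada can remove 4, leaving 14, reaching an L position.

Ada wins.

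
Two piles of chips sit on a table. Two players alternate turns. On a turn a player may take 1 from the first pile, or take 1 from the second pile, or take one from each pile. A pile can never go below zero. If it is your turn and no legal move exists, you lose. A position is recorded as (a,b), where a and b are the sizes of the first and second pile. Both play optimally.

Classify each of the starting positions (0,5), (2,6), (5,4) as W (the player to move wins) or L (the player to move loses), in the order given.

(0,5): W, (2,6): L, (5,4): W

Compute win/loss labels from the base case upward. A position with no move is L. Any other position is W if it can reach an L in one move, else L.
No move ever increases a pile, so every position that can arise here has a ≤ 5 and b ≤ 6; it is enough to label the cells with 0 ≤ a ≤ 5 and 0 ≤ b ≤ 6.
Every move lowers a or b (never raises either), so fill the grid row by row in increasing a, and left to right within a row: each cell's successors are then already labelled.
      b=0  b=1  b=2  b=3  b=4  b=5  b=6
a=0:    L    W    L    W    L    W    L
a=1:    W    W    W    W    W    W    W
a=2:    L    W    L    W    L    W    L
a=3:    W    W    W    W    W    W    W
a=4:    L    W    L    W    L    W    L
a=5:    W    W    W    W    W    W    W
Cells with no legal move (terminal, hence L): (0,0).
The remaining L cells, each justified by listing all of its moves:
(0,2): →(0,1)(W) only, which is W, so L
(0,4): →(0,3)(W) only, which is W, so L
(0,6): →(0,5)(W) only, which is W, so L
(2,0): →(1,0)(W) only, which is W, so L
(2,2): →(1,2)(W), (2,1)(W), (1,1)(W) — all W, so L
(2,4): →(1,4)(W), (2,3)(W), (1,3)(W) — all W, so L
(2,6): →(1,6)(W), (2,5)(W), (1,5)(W) — all W, so L
(4,0): →(3,0)(W) only, which is W, so L
(4,2): →(3,2)(W), (4,1)(W), (3,1)(W) — all W, so L
(4,4): →(3,4)(W), (4,3)(W), (3,3)(W) — all W, so L
(4,6): →(3,6)(W), (4,5)(W), (3,5)(W) — all W, so L
Every other cell has at least one move into one of the L cells above, so it is W.
(0,5): the move to (0,4) reaches an L cell, so W
(2,6): one of the L cells justified above, so L
(5,4): the move to (4,4) reaches an L cell, so W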